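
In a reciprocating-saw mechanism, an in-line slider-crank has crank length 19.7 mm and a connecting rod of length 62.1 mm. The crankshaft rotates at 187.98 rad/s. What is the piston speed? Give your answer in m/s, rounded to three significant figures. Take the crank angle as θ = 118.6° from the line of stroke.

ω = 188 rad/s
For an in-line slider-crank, x = r cosθ + √(L² − r² sin²θ), so v = −rω sinθ·[1 + r cosθ/√(L² − r² sin²θ)].
With r = 0.0197 m, L = 0.0621 m, θ = 118.6°: √(L² − r² sin²θ) = 0.059643 m.
v = −0.0197·188·0.87798·[1 + 0.0197·-0.47869/0.059643] = -2.7373 m/s.
|v| = 2.7373 m/s.

2.74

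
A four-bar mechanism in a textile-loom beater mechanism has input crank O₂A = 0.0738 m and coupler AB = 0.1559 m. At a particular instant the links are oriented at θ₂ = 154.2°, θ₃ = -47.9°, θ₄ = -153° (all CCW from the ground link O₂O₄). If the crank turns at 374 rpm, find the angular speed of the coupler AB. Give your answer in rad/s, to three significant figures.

15.3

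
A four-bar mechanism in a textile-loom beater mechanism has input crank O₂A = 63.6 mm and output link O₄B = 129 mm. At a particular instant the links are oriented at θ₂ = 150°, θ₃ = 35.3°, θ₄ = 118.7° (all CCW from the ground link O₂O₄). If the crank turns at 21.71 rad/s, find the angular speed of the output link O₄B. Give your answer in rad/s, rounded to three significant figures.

ω₂ = 21.71 rad/s
Differentiating the loop-closure r₂e^{iθ₂}+r₃e^{iθ₃}=r₁+r₄e^{iθ₄} gives r₂ω₂e^{iθ₂}+r₃ω₃e^{iθ₃}=r₄ω₄e^{iθ₄}.
Eliminating the other unknown: ω₄ = r₂ω₂ sin(θ₂−θ₃) / [r₄ sin(θ₄−θ₃)].
Numerator sine = +0.90851; denominator sine = +0.99337.
Result = 0.0636·21.71·(+0.90851) / (0.129·(+0.99337)) = +9.7891 rad/s; magnitude 9.7891 rad/s.

9.79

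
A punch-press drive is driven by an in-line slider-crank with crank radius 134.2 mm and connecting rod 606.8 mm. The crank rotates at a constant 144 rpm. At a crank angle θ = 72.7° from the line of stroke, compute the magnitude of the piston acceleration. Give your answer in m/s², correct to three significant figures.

3.42

ω = 2π·144/60 = 15.08 rad/s
x(θ) = r cosθ + √(L² − r² sin²θ); with ω constant, a = ω²·d²x/dθ².
d²x/dθ² = −r cosθ − r²(cos2θ)/√u − r⁴ sin²2θ/(4u^{3/2}),  u = L² − r² sin²θ = 0.351789 m².
Substituting r = 0.1342 m, L = 0.6068 m, θ = 72.7°: d²x/dθ² = -0.015039 m.
a = ω²·d²x/dθ² = (15.08)²·(-0.015039) = -3.4198 m/s²;  |a| = 3.4198 m/s².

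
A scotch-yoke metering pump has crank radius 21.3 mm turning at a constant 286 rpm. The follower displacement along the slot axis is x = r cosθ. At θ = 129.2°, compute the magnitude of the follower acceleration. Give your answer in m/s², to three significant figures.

12.1

ω = 29.95 rad/s (from 286 rpm).
x = r cosθ ⇒ ẍ = −rω² cosθ (ω constant).
|a| = rω²|cosθ| = 0.0213·(29.95)²·|cos 129.2°| = 12.076 m/s².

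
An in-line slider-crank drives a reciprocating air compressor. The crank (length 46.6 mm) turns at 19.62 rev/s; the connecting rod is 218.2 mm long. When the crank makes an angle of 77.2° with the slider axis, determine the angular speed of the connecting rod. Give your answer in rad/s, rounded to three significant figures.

5.96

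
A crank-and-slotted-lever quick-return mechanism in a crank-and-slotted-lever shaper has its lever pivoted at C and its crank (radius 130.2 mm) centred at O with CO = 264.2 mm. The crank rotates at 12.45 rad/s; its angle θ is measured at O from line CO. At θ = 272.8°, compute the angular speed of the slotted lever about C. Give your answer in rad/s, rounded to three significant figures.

ω = 12.45 rad/s
Crank pin A relative to C: A = (d + r cosθ, r sinθ); lever angle φ = atan2(r sinθ, d + r cosθ).
Differentiating tanφ: φ̇ = rω(d cosθ + r)/(d² + r² + 2dr cosθ).
d² + r² + 2dr cosθ = |CA|² = 0.0901144 m²;  d cosθ + r = +0.14311 m.
|ω_lever| = |0.1302·12.45·+0.14311| / 0.0901144 = 2.5742 rad/s.

2.57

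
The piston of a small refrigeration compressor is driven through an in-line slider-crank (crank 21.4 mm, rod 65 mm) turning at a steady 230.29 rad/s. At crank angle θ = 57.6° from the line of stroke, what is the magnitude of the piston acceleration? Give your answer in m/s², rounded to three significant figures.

ω = 230.3 rad/s
x(θ) = r cosθ + √(L² − r² sin²θ); with ω constant, a = ω²·d²x/dθ².
d²x/dθ² = −r cosθ − r²(cos2θ)/√u − r⁴ sin²2θ/(4u^{3/2}),  u = L² − r² sin²θ = 0.00389853 m².
Substituting r = 0.0214 m, L = 0.065 m, θ = 57.6°: d²x/dθ² = -0.0085201 m.
a = ω²·d²x/dθ² = (230.3)²·(-0.0085201) = -451.85 m/s²;  |a| = 451.85 m/s².

452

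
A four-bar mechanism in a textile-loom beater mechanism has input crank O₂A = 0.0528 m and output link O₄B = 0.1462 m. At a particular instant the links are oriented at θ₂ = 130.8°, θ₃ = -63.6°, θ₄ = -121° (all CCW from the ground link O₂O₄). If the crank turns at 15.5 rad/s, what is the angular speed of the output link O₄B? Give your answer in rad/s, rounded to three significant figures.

ω₂ = 15.5 rad/s
Differentiating the loop-closure r₂e^{iθ₂}+r₃e^{iθ₃}=r₁+r₄e^{iθ₄} gives r₂ω₂e^{iθ₂}+r₃ω₃e^{iθ₃}=r₄ω₄e^{iθ₄}.
Eliminating the other unknown: ω₄ = r₂ω₂ sin(θ₂−θ₃) / [r₄ sin(θ₄−θ₃)].
Numerator sine = -0.24869; denominator sine = -0.84245.
Result = 0.0528·15.5·(-0.24869) / (0.1462·(-0.84245)) = +1.6525 rad/s; magnitude 1.6525 rad/s.

1.65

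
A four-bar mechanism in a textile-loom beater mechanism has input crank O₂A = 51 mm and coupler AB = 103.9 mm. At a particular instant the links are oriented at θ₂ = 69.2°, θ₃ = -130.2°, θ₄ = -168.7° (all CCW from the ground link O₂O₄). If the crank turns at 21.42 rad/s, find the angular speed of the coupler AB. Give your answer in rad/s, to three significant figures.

ω₂ = 21.42 rad/s
Differentiating the loop-closure r₂e^{iθ₂}+r₃e^{iθ₃}=r₁+r₄e^{iθ₄} gives r₂ω₂e^{iθ₂}+r₃ω₃e^{iθ₃}=r₄ω₄e^{iθ₄}.
Eliminating the other unknown: ω₃ = r₂ω₂ sin(θ₄−θ₂) / [r₃ sin(θ₃−θ₄)].
Numerator sine = +0.84712; denominator sine = +0.62251.
Result = 0.051·21.42·(+0.84712) / (0.1039·(+0.62251)) = +14.308 rad/s; magnitude 14.308 rad/s.

14.3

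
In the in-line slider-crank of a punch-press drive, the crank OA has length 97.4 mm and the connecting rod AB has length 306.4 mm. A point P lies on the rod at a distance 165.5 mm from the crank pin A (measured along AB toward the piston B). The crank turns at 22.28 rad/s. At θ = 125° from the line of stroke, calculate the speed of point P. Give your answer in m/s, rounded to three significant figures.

1.70

ω = 22.28 rad/s.  Crank-pin speed |V_A| = rω = 2.1701 m/s, perpendicular to OA.
Rod angle: sinφ = −(r/L) sinθ ⇒ φ = -15.094°; ω_rod = −rω cosθ/√(L²−r²sin²θ) = +4.2075 rad/s.
V_P = V_A + ω_rod × AP, with AP = 0.1655 m along the rod.
Components: V_Px = −rω sinθ − a·ω_rod·sinφ = -1.5963 m/s;  V_Py = rω cosθ + a·ω_rod·cosφ = -0.57238 m/s.
|V_P| = √(V_Px² + V_Py²) = 1.6958 m/s.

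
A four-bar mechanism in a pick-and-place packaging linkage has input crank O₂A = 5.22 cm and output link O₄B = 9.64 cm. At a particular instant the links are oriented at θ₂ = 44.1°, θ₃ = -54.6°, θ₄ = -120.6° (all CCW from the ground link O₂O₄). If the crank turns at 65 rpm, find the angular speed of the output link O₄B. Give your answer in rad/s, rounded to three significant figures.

ω₂ = 6.807 rad/s (from 65 rpm).
Differentiating the loop-closure r₂e^{iθ₂}+r₃e^{iθ₃}=r₁+r₄e^{iθ₄} gives r₂ω₂e^{iθ₂}+r₃ω₃e^{iθ₃}=r₄ω₄e^{iθ₄}.
Eliminating the other unknown: ω₄ = r₂ω₂ sin(θ₂−θ₃) / [r₄ sin(θ₄−θ₃)].
Numerator sine = +0.98849; denominator sine = -0.91355.
Result = 0.0522·6.807·(+0.98849) / (0.0964·(-0.91355)) = -3.9882 rad/s; magnitude 3.9882 rad/s.

3.99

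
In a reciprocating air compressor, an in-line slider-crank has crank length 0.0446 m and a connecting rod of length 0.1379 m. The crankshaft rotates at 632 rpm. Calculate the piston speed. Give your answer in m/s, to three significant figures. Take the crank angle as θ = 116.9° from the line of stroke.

2.23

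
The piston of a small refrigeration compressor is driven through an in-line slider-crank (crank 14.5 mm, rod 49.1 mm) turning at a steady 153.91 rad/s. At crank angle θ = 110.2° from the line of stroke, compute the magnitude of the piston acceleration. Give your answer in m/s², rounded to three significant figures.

198

ω = 153.9 rad/s
x(θ) = r cosθ + √(L² − r² sin²θ); with ω constant, a = ω²·d²x/dθ².
d²x/dθ² = −r cosθ − r²(cos2θ)/√u − r⁴ sin²2θ/(4u^{3/2}),  u = L² − r² sin²θ = 0.00222563 m².
Substituting r = 0.0145 m, L = 0.0491 m, θ = 110.2°: d²x/dθ² = +0.0083565 m.
a = ω²·d²x/dθ² = (153.9)²·(+0.0083565) = +197.95 m/s²;  |a| = 197.95 m/s².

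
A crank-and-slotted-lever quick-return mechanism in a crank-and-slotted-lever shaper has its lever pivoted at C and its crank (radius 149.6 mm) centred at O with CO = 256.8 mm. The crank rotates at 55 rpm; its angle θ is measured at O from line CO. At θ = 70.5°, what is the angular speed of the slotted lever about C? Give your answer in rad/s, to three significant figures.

1.78

ω = 5.76 rad/s (from 55 rpm).
Crank pin A relative to C: A = (d + r cosθ, r sinθ); lever angle φ = atan2(r sinθ, d + r cosθ).
Differentiating tanφ: φ̇ = rω(d cosθ + r)/(d² + r² + 2dr cosθ).
d² + r² + 2dr cosθ = |CA|² = 0.113974 m²;  d cosθ + r = +0.23532 m.
|ω_lever| = |0.1496·5.76·+0.23532| / 0.113974 = 1.779 rad/s.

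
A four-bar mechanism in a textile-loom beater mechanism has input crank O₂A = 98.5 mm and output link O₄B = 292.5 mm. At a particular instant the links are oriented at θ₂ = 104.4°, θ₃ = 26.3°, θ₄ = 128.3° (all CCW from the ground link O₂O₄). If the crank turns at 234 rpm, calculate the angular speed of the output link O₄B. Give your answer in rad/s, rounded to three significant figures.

ω₂ = 24.5 rad/s (from 234 rpm).
Differentiating the loop-closure r₂e^{iθ₂}+r₃e^{iθ₃}=r₁+r₄e^{iθ₄} gives r₂ω₂e^{iθ₂}+r₃ω₃e^{iθ₃}=r₄ω₄e^{iθ₄}.
Eliminating the other unknown: ω₄ = r₂ω₂ sin(θ₂−θ₃) / [r₄ sin(θ₄−θ₃)].
Numerator sine = +0.97851; denominator sine = +0.97815.
Result = 0.0985·24.5·(+0.97851) / (0.2925·(+0.97815)) = +8.255 rad/s; magnitude 8.255 rad/s.

8.25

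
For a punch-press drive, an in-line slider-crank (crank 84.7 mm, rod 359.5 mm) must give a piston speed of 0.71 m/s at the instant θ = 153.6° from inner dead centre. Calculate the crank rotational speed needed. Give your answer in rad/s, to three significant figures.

23.9

For an in-line slider-crank, |v_piston| = rω|sinθ|·[1 + r cosθ/√(L² − r² sin²θ)].
With r = 0.0847 m, L = 0.3595 m, θ = 153.6°: the bracketed kinematic factor |dx/dθ| = 0.029669 m.
ω = v/|dx/dθ| = 0.71/0.029669 = 23.931 rad/s.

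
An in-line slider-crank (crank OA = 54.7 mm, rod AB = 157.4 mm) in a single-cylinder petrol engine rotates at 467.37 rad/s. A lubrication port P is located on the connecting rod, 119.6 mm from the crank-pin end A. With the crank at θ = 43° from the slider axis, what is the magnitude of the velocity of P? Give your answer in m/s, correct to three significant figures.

21.4

ω = 467.4 rad/s.  Crank-pin speed |V_A| = rω = 25.565 m/s, perpendicular to OA.
Rod angle: sinφ = −(r/L) sinθ ⇒ φ = -13.710°; ω_rod = −rω cosθ/√(L²−r²sin²θ) = -122.27 rad/s.
V_P = V_A + ω_rod × AP, with AP = 0.1196 m along the rod.
Components: V_Px = −rω sinθ − a·ω_rod·sinφ = -20.901 m/s;  V_Py = rω cosθ + a·ω_rod·cosφ = +4.4902 m/s.
|V_P| = √(V_Px² + V_Py²) = 21.378 m/s.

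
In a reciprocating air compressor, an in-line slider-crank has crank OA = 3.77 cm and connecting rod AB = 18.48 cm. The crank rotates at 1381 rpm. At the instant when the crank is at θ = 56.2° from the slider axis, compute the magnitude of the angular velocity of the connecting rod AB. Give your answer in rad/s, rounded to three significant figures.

16.7

ω = 144.6 rad/s (converted from 1381 rpm).
The rod makes angle φ with the slider axis where L sinφ = r sinθ; differentiating, L cosφ·φ̇ = r ω cosθ.
L cosφ = √(L² − r² sin²θ) = 0.18213 m.
|ω_rod| = r ω |cosθ| / √(L² − r² sin²θ) = 0.0377·144.6·0.55630/0.18213 = 16.653 rad/s.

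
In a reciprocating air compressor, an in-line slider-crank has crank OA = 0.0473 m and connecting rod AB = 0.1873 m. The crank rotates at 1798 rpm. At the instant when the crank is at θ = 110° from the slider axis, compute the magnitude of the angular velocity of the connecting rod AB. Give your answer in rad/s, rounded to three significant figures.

ω = 188.3 rad/s (converted from 1798 rpm).
The rod makes angle φ with the slider axis where L sinφ = r sinθ; differentiating, L cosφ·φ̇ = r ω cosθ.
L cosφ = √(L² − r² sin²θ) = 0.18195 m.
|ω_rod| = r ω |cosθ| / √(L² − r² sin²θ) = 0.0473·188.3·0.34202/0.18195 = 16.741 rad/s.

16.7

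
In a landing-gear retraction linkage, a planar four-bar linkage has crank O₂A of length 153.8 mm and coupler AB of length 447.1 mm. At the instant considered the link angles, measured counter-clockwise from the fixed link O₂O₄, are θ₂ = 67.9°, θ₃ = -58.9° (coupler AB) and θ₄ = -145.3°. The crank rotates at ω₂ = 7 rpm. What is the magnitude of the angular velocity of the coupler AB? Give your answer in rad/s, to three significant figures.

0.138

ω₂ = 0.733 rad/s (from 7 rpm).
Differentiating the loop-closure r₂e^{iθ₂}+r₃e^{iθ₃}=r₁+r₄e^{iθ₄} gives r₂ω₂e^{iθ₂}+r₃ω₃e^{iθ₃}=r₄ω₄e^{iθ₄}.
Eliminating the other unknown: ω₃ = r₂ω₂ sin(θ₄−θ₂) / [r₃ sin(θ₃−θ₄)].
Numerator sine = +0.54756; denominator sine = +0.99803.
Result = 0.1538·0.733·(+0.54756) / (0.4471·(+0.99803)) = +0.13835 rad/s; magnitude 0.13835 rad/s.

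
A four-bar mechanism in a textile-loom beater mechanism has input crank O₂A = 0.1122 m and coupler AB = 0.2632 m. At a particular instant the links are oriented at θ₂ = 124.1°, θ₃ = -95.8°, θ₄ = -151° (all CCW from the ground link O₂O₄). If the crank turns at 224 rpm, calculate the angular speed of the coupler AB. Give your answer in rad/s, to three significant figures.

ω₂ = 23.46 rad/s (from 224 rpm).
Differentiating the loop-closure r₂e^{iθ₂}+r₃e^{iθ₃}=r₁+r₄e^{iθ₄} gives r₂ω₂e^{iθ₂}+r₃ω₃e^{iθ₃}=r₄ω₄e^{iθ₄}.
Eliminating the other unknown: ω₃ = r₂ω₂ sin(θ₄−θ₂) / [r₃ sin(θ₃−θ₄)].
Numerator sine = +0.99604; denominator sine = +0.82115.
Result = 0.1122·23.46·(+0.99604) / (0.2632·(+0.82115)) = +12.129 rad/s; magnitude 12.129 rad/s.

12.1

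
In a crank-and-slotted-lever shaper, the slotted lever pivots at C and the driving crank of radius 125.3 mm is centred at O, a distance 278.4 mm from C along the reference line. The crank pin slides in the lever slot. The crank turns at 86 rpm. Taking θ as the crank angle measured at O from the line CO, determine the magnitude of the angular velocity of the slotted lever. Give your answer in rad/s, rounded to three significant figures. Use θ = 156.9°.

ω = 9.006 rad/s (from 86 rpm).
Crank pin A relative to C: A = (d + r cosθ, r sinθ); lever angle φ = atan2(r sinθ, d + r cosθ).
Differentiating tanφ: φ̇ = rω(d cosθ + r)/(d² + r² + 2dr cosθ).
d² + r² + 2dr cosθ = |CA|² = 0.0290334 m²;  d cosθ + r = -0.13078 m.
|ω_lever| = |0.1253·9.006·-0.13078| / 0.0290334 = 5.0829 rad/s.

5.08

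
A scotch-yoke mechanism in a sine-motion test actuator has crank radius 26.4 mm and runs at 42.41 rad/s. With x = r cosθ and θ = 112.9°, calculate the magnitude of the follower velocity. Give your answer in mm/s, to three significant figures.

1030

ω = 42.41 rad/s
x = r cosθ ⇒ ẋ = −rω sinθ.
|v| = rω|sinθ| = 0.0264·42.41·|sin 112.9°| = 1.0314 m/s = 1031.4 mm/s.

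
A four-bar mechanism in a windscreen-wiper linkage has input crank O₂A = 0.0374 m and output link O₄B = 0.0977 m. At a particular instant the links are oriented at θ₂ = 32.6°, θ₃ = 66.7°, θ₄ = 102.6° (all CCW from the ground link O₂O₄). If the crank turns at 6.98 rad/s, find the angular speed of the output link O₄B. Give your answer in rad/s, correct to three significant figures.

ω₂ = 6.98 rad/s
Differentiating the loop-closure r₂e^{iθ₂}+r₃e^{iθ₃}=r₁+r₄e^{iθ₄} gives r₂ω₂e^{iθ₂}+r₃ω₃e^{iθ₃}=r₄ω₄e^{iθ₄}.
Eliminating the other unknown: ω₄ = r₂ω₂ sin(θ₂−θ₃) / [r₄ sin(θ₄−θ₃)].
Numerator sine = -0.56064; denominator sine = +0.58637.
Result = 0.0374·6.98·(-0.56064) / (0.0977·(+0.58637)) = -2.5547 rad/s; magnitude 2.5547 rad/s.

2.55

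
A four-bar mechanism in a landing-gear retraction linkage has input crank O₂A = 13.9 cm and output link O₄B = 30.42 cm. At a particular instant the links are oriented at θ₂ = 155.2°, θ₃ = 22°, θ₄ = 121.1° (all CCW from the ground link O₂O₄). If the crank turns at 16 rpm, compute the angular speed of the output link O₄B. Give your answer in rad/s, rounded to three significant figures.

ω₂ = 1.676 rad/s (from 16 rpm).
Differentiating the loop-closure r₂e^{iθ₂}+r₃e^{iθ₃}=r₁+r₄e^{iθ₄} gives r₂ω₂e^{iθ₂}+r₃ω₃e^{iθ₃}=r₄ω₄e^{iθ₄}.
Eliminating the other unknown: ω₄ = r₂ω₂ sin(θ₂−θ₃) / [r₄ sin(θ₄−θ₃)].
Numerator sine = +0.72897; denominator sine = +0.98741.
Result = 0.139·1.676·(+0.72897) / (0.3042·(+0.98741)) = +0.56522 rad/s; magnitude 0.56522 rad/s.

0.565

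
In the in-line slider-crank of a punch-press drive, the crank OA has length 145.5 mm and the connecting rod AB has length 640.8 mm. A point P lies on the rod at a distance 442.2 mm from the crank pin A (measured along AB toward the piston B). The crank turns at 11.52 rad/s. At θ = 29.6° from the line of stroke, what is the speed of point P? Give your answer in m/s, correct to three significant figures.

1.04

ω = 11.52 rad/s.  Crank-pin speed |V_A| = rω = 1.6762 m/s, perpendicular to OA.
Rod angle: sinφ = −(r/L) sinθ ⇒ φ = -6.440°; ω_rod = −rω cosθ/√(L²−r²sin²θ) = -2.2888 rad/s.
V_P = V_A + ω_rod × AP, with AP = 0.4422 m along the rod.
Components: V_Px = −rω sinθ − a·ω_rod·sinφ = -0.94144 m/s;  V_Py = rω cosθ + a·ω_rod·cosφ = +0.45169 m/s.
|V_P| = √(V_Px² + V_Py²) = 1.0442 m/s.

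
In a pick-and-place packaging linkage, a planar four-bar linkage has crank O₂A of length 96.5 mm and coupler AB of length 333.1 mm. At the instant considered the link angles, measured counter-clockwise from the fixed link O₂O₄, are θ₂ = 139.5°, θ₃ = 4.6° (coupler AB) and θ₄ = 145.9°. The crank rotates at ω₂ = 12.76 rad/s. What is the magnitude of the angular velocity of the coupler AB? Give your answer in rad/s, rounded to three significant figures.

0.659

ω₂ = 12.76 rad/s
Differentiating the loop-closure r₂e^{iθ₂}+r₃e^{iθ₃}=r₁+r₄e^{iθ₄} gives r₂ω₂e^{iθ₂}+r₃ω₃e^{iθ₃}=r₄ω₄e^{iθ₄}.
Eliminating the other unknown: ω₃ = r₂ω₂ sin(θ₄−θ₂) / [r₃ sin(θ₃−θ₄)].
Numerator sine = +0.11147; denominator sine = -0.62524.
Result = 0.0965·12.76·(+0.11147) / (0.3331·(-0.62524)) = -0.65904 rad/s; magnitude 0.65904 rad/s.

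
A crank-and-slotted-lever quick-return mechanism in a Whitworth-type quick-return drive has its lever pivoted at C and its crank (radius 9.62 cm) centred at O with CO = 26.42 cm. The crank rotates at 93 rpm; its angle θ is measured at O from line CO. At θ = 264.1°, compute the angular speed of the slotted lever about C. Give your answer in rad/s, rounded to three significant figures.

ω = 9.739 rad/s (from 93 rpm).
Crank pin A relative to C: A = (d + r cosθ, r sinθ); lever angle φ = atan2(r sinθ, d + r cosθ).
Differentiating tanφ: φ̇ = rω(d cosθ + r)/(d² + r² + 2dr cosθ).
d² + r² + 2dr cosθ = |CA|² = 0.0738309 m²;  d cosθ + r = +0.069042 m.
|ω_lever| = |0.0962·9.739·+0.069042| / 0.0738309 = 0.87612 rad/s.

0.876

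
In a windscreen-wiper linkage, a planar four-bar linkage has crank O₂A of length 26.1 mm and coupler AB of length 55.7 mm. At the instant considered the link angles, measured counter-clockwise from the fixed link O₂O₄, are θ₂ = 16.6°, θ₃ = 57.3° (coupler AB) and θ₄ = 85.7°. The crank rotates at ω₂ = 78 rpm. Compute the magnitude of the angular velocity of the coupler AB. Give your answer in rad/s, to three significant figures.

ω₂ = 8.168 rad/s (from 78 rpm).
Differentiating the loop-closure r₂e^{iθ₂}+r₃e^{iθ₃}=r₁+r₄e^{iθ₄} gives r₂ω₂e^{iθ₂}+r₃ω₃e^{iθ₃}=r₄ω₄e^{iθ₄}.
Eliminating the other unknown: ω₃ = r₂ω₂ sin(θ₄−θ₂) / [r₃ sin(θ₃−θ₄)].
Numerator sine = +0.93420; denominator sine = -0.47562.
Result = 0.0261·8.168·(+0.93420) / (0.0557·(-0.47562)) = -7.5177 rad/s; magnitude 7.5177 rad/s.

7.52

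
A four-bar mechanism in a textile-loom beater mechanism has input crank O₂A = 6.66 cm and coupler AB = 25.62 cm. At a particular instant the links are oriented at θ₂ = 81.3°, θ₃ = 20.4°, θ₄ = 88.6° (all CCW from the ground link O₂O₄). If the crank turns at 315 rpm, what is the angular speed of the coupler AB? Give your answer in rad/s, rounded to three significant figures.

1.17

ω₂ = 32.99 rad/s (from 315 rpm).
Differentiating the loop-closure r₂e^{iθ₂}+r₃e^{iθ₃}=r₁+r₄e^{iθ₄} gives r₂ω₂e^{iθ₂}+r₃ω₃e^{iθ₃}=r₄ω₄e^{iθ₄}.
Eliminating the other unknown: ω₃ = r₂ω₂ sin(θ₄−θ₂) / [r₃ sin(θ₃−θ₄)].
Numerator sine = +0.12706; denominator sine = -0.92849.
Result = 0.0666·32.99·(+0.12706) / (0.2562·(-0.92849)) = -1.1735 rad/s; magnitude 1.1735 rad/s.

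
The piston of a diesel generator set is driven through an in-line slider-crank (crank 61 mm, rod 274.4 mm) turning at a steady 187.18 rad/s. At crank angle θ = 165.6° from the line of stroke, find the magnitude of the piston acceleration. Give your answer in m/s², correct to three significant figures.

ω = 187.2 rad/s
x(θ) = r cosθ + √(L² − r² sin²θ); with ω constant, a = ω²·d²x/dθ².
d²x/dθ² = −r cosθ − r²(cos2θ)/√u − r⁴ sin²2θ/(4u^{3/2}),  u = L² − r² sin²θ = 0.0750652 m².
Substituting r = 0.061 m, L = 0.2744 m, θ = 165.6°: d²x/dθ² = +0.047143 m.
a = ω²·d²x/dθ² = (187.2)²·(+0.047143) = +1651.7 m/s²;  |a| = 1651.7 m/s².

1650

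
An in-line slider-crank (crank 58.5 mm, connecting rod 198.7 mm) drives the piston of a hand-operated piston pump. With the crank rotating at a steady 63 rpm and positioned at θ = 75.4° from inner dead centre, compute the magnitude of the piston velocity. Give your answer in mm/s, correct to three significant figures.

402

ω = 2π·63/60 = 6.597 rad/s
For an in-line slider-crank, x = r cosθ + √(L² − r² sin²θ), so v = −rω sinθ·[1 + r cosθ/√(L² − r² sin²θ)].
With r = 0.0585 m, L = 0.1987 m, θ = 75.4°: √(L² − r² sin²θ) = 0.19046 m.
v = −0.0585·6.597·0.96771·[1 + 0.0585·0.25207/0.19046] = -0.4024 m/s.
|v| = 0.4024 m/s = 402.4 mm/s.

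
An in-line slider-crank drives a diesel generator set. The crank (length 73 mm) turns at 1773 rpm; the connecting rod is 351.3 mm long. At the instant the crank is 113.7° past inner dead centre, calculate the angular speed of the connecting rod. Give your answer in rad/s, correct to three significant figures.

ω = 185.7 rad/s (converted from 1773 rpm).
The rod makes angle φ with the slider axis where L sinφ = r sinθ; differentiating, L cosφ·φ̇ = r ω cosθ.
L cosφ = √(L² − r² sin²θ) = 0.34488 m.
|ω_rod| = r ω |cosθ| / √(L² − r² sin²θ) = 0.073·185.7·0.40195/0.34488 = 15.796 rad/s.

15.8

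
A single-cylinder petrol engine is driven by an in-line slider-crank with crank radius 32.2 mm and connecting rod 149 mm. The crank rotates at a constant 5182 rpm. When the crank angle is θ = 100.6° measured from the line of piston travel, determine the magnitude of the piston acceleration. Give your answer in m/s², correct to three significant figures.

3700

ω = 2π·5182/60 = 542.7 rad/s
x(θ) = r cosθ + √(L² − r² sin²θ); with ω constant, a = ω²·d²x/dθ².
d²x/dθ² = −r cosθ − r²(cos2θ)/√u − r⁴ sin²2θ/(4u^{3/2}),  u = L² − r² sin²θ = 0.0211992 m².
Substituting r = 0.0322 m, L = 0.149 m, θ = 100.6°: d²x/dθ² = +0.012551 m.
a = ω²·d²x/dθ² = (542.7)²·(+0.012551) = +3696 m/s²;  |a| = 3696 m/s².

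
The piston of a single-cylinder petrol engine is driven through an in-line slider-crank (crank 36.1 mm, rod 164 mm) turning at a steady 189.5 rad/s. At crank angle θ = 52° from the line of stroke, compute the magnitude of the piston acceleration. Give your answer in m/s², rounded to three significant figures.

731

ω = 189.5 rad/s
x(θ) = r cosθ + √(L² − r² sin²θ); with ω constant, a = ω²·d²x/dθ².
d²x/dθ² = −r cosθ − r²(cos2θ)/√u − r⁴ sin²2θ/(4u^{3/2}),  u = L² − r² sin²θ = 0.0260868 m².
Substituting r = 0.0361 m, L = 0.164 m, θ = 52°: d²x/dθ² = -0.020368 m.
a = ω²·d²x/dθ² = (189.5)²·(-0.020368) = -731.43 m/s²;  |a| = 731.43 m/s².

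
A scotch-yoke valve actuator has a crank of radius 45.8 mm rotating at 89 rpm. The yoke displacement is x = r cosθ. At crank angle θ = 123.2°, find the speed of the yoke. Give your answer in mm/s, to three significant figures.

357

ω = 9.32 rad/s (from 89 rpm).
x = r cosθ ⇒ ẋ = −rω sinθ.
|v| = rω|sinθ| = 0.0458·9.32·|sin 123.2°| = 0.35718 m/s = 357.18 mm/s.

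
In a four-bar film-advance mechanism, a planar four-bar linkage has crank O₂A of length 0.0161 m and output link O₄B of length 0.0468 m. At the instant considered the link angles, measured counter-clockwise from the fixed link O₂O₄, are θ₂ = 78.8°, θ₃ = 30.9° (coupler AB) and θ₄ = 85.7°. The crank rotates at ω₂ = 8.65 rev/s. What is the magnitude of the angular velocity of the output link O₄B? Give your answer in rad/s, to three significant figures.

17.0

ω₂ = 54.35 rad/s (from 8.65 rev/s).
Differentiating the loop-closure r₂e^{iθ₂}+r₃e^{iθ₃}=r₁+r₄e^{iθ₄} gives r₂ω₂e^{iθ₂}+r₃ω₃e^{iθ₃}=r₄ω₄e^{iθ₄}.
Eliminating the other unknown: ω₄ = r₂ω₂ sin(θ₂−θ₃) / [r₄ sin(θ₄−θ₃)].
Numerator sine = +0.74198; denominator sine = +0.81714.
Result = 0.0161·54.35·(+0.74198) / (0.0468·(+0.81714)) = +16.977 rad/s; magnitude 16.977 rad/s.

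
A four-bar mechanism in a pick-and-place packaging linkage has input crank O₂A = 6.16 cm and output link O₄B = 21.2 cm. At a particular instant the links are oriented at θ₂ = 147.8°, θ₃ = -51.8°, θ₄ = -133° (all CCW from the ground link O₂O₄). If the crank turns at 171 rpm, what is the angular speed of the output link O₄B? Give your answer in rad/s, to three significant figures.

1.77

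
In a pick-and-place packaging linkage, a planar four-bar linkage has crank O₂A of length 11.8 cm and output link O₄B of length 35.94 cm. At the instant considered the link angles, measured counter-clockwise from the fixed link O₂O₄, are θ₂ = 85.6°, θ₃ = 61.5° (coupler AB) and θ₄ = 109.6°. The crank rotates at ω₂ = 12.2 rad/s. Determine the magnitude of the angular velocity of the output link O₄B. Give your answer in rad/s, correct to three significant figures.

2.20

ω₂ = 12.2 rad/s
Differentiating the loop-closure r₂e^{iθ₂}+r₃e^{iθ₃}=r₁+r₄e^{iθ₄} gives r₂ω₂e^{iθ₂}+r₃ω₃e^{iθ₃}=r₄ω₄e^{iθ₄}.
Eliminating the other unknown: ω₄ = r₂ω₂ sin(θ₂−θ₃) / [r₄ sin(θ₄−θ₃)].
Numerator sine = +0.40833; denominator sine = +0.74431.
Result = 0.118·12.2·(+0.40833) / (0.3594·(+0.74431)) = +2.1975 rad/s; magnitude 2.1975 rad/s.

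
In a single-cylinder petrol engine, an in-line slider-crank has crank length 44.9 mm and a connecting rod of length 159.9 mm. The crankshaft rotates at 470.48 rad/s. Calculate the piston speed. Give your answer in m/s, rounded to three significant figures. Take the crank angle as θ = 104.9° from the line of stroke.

18.9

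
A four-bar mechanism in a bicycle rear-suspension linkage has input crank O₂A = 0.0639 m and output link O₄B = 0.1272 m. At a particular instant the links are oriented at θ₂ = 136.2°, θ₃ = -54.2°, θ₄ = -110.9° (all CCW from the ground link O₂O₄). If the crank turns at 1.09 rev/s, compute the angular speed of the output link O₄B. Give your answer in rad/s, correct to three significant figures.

ω₂ = 6.849 rad/s (from 1.09 rev/s).
Differentiating the loop-closure r₂e^{iθ₂}+r₃e^{iθ₃}=r₁+r₄e^{iθ₄} gives r₂ω₂e^{iθ₂}+r₃ω₃e^{iθ₃}=r₄ω₄e^{iθ₄}.
Eliminating the other unknown: ω₄ = r₂ω₂ sin(θ₂−θ₃) / [r₄ sin(θ₄−θ₃)].
Numerator sine = -0.18052; denominator sine = -0.83581.
Result = 0.0639·6.849·(-0.18052) / (0.1272·(-0.83581)) = +0.74308 rad/s; magnitude 0.74308 rad/s.

0.743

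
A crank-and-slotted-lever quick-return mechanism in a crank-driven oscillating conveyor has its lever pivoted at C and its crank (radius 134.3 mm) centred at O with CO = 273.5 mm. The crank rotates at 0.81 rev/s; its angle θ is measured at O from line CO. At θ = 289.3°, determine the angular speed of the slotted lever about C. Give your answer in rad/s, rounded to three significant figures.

ω = 5.089 rad/s (from 0.81 rev/s).
Crank pin A relative to C: A = (d + r cosθ, r sinθ); lever angle φ = atan2(r sinθ, d + r cosθ).
Differentiating tanφ: φ̇ = rω(d cosθ + r)/(d² + r² + 2dr cosθ).
d² + r² + 2dr cosθ = |CA|² = 0.117119 m²;  d cosθ + r = +0.2247 m.
|ω_lever| = |0.1343·5.089·+0.2247| / 0.117119 = 1.3113 rad/s.

1.31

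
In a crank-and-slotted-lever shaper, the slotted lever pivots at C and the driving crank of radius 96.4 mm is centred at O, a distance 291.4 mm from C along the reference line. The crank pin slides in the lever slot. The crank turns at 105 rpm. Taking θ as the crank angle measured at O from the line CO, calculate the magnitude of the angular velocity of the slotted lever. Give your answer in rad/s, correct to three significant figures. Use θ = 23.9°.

2.64

ω = 11 rad/s (from 105 rpm).
Crank pin A relative to C: A = (d + r cosθ, r sinθ); lever angle φ = atan2(r sinθ, d + r cosθ).
Differentiating tanφ: φ̇ = rω(d cosθ + r)/(d² + r² + 2dr cosθ).
d² + r² + 2dr cosθ = |CA|² = 0.145571 m²;  d cosθ + r = +0.36281 m.
|ω_lever| = |0.0964·11·+0.36281| / 0.145571 = 2.6418 rad/s.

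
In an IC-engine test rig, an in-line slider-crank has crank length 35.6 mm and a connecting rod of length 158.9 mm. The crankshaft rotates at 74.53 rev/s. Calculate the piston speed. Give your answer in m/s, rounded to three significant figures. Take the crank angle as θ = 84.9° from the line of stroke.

16.9

ω = 2π·74.5 = 468.3 rad/s
For an in-line slider-crank, x = r cosθ + √(L² − r² sin²θ), so v = −rω sinθ·[1 + r cosθ/√(L² − r² sin²θ)].
With r = 0.0356 m, L = 0.1589 m, θ = 84.9°: √(L² − r² sin²θ) = 0.15489 m.
v = −0.0356·468.3·0.99604·[1 + 0.0356·0.08889/0.15489] = -16.944 m/s.
|v| = 16.944 m/s.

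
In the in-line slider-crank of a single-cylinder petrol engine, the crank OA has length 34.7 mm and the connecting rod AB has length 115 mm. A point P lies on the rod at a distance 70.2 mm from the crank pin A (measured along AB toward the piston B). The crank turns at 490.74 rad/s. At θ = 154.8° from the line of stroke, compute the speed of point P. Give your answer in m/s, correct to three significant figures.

8.51

ω = 490.7 rad/s.  Crank-pin speed |V_A| = rω = 17.029 m/s, perpendicular to OA.
Rod angle: sinφ = −(r/L) sinθ ⇒ φ = -7.381°; ω_rod = −rω cosθ/√(L²−r²sin²θ) = +135.1 rad/s.
V_P = V_A + ω_rod × AP, with AP = 0.0702 m along the rod.
Components: V_Px = −rω sinθ − a·ω_rod·sinφ = -6.032 m/s;  V_Py = rω cosθ + a·ω_rod·cosφ = -6.0024 m/s.
|V_P| = √(V_Px² + V_Py²) = 8.5096 m/s.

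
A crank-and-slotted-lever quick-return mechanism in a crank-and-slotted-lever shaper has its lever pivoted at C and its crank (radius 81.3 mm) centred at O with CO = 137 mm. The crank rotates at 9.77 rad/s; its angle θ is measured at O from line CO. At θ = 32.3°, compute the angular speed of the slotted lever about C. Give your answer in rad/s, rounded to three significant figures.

ω = 9.77 rad/s
Crank pin A relative to C: A = (d + r cosθ, r sinθ); lever angle φ = atan2(r sinθ, d + r cosθ).
Differentiating tanφ: φ̇ = rω(d cosθ + r)/(d² + r² + 2dr cosθ).
d² + r² + 2dr cosθ = |CA|² = 0.0442079 m²;  d cosθ + r = +0.1971 m.
|ω_lever| = |0.0813·9.77·+0.1971| / 0.0442079 = 3.5414 rad/s.

3.54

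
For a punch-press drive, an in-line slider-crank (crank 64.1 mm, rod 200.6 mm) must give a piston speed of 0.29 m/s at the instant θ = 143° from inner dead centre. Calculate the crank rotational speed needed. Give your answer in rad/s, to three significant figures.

For an in-line slider-crank, |v_piston| = rω|sinθ|·[1 + r cosθ/√(L² − r² sin²θ)].
With r = 0.0641 m, L = 0.2006 m, θ = 143°: the bracketed kinematic factor |dx/dθ| = 0.028545 m.
ω = v/|dx/dθ| = 0.29/0.028545 = 10.16 rad/s.

10.2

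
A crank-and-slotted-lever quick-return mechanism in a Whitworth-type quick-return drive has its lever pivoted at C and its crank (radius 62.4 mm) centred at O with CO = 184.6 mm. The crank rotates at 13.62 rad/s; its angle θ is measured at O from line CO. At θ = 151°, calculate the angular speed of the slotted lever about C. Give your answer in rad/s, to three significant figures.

ω = 13.62 rad/s
Crank pin A relative to C: A = (d + r cosθ, r sinθ); lever angle φ = atan2(r sinθ, d + r cosθ).
Differentiating tanφ: φ̇ = rω(d cosθ + r)/(d² + r² + 2dr cosθ).
d² + r² + 2dr cosθ = |CA|² = 0.0178214 m²;  d cosθ + r = -0.099055 m.
|ω_lever| = |0.0624·13.62·-0.099055| / 0.0178214 = 4.7239 rad/s.

4.72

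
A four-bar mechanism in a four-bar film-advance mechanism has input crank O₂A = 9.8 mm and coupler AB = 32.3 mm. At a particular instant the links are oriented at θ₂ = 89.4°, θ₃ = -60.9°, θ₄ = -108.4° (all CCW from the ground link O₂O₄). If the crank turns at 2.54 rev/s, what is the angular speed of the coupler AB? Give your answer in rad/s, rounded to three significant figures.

2.01

ω₂ = 15.96 rad/s (from 2.54 rev/s).
Differentiating the loop-closure r₂e^{iθ₂}+r₃e^{iθ₃}=r₁+r₄e^{iθ₄} gives r₂ω₂e^{iθ₂}+r₃ω₃e^{iθ₃}=r₄ω₄e^{iθ₄}.
Eliminating the other unknown: ω₃ = r₂ω₂ sin(θ₄−θ₂) / [r₃ sin(θ₃−θ₄)].
Numerator sine = +0.30570; denominator sine = +0.73728.
Result = 0.0098·15.96·(+0.30570) / (0.0323·(+0.73728)) = +2.0077 rad/s; magnitude 2.0077 rad/s.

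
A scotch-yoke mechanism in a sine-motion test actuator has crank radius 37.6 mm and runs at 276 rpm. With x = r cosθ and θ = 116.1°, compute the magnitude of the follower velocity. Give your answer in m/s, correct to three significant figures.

0.976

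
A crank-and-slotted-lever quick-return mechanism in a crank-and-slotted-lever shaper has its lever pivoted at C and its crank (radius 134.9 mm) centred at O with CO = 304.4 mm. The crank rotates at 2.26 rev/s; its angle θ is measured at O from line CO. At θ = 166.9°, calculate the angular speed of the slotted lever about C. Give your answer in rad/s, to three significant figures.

10.0

ω = 14.2 rad/s (from 2.26 rev/s).
Crank pin A relative to C: A = (d + r cosθ, r sinθ); lever angle φ = atan2(r sinθ, d + r cosθ).
Differentiating tanφ: φ̇ = rω(d cosθ + r)/(d² + r² + 2dr cosθ).
d² + r² + 2dr cosθ = |CA|² = 0.0308675 m²;  d cosθ + r = -0.16158 m.
|ω_lever| = |0.1349·14.2·-0.16158| / 0.0308675 = 10.027 rad/s.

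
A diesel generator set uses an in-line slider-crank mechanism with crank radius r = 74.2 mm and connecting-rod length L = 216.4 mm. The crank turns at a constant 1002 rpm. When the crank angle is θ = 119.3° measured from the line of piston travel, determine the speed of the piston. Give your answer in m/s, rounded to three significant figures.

5.60

ω = 2π·1002/60 = 104.9 rad/s
For an in-line slider-crank, x = r cosθ + √(L² − r² sin²θ), so v = −rω sinθ·[1 + r cosθ/√(L² − r² sin²θ)].
With r = 0.0742 m, L = 0.2164 m, θ = 119.3°: √(L² − r² sin²θ) = 0.2065 m.
v = −0.0742·104.9·0.87207·[1 + 0.0742·-0.48938/0.2065] = -5.5958 m/s.
|v| = 5.5958 m/s.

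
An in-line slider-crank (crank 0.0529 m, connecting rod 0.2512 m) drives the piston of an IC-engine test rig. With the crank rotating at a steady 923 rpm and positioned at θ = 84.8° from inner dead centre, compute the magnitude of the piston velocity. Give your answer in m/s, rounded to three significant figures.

5.19

ω = 2π·923/60 = 96.66 rad/s
For an in-line slider-crank, x = r cosθ + √(L² − r² sin²θ), so v = −rω sinθ·[1 + r cosθ/√(L² − r² sin²θ)].
With r = 0.0529 m, L = 0.2512 m, θ = 84.8°: √(L² − r² sin²θ) = 0.24561 m.
v = −0.0529·96.66·0.99588·[1 + 0.0529·0.09063/0.24561] = -5.1915 m/s.
|v| = 5.1915 m/s.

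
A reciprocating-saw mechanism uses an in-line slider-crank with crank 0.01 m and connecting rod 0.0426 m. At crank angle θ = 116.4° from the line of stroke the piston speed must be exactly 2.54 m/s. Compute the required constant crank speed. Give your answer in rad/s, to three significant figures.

317

For an in-line slider-crank, |v_piston| = rω|sinθ|·[1 + r cosθ/√(L² − r² sin²θ)].
With r = 0.01 m, L = 0.0426 m, θ = 116.4°: the bracketed kinematic factor |dx/dθ| = 0.0080008 m.
ω = v/|dx/dθ| = 2.54/0.0080008 = 317.47 rad/s.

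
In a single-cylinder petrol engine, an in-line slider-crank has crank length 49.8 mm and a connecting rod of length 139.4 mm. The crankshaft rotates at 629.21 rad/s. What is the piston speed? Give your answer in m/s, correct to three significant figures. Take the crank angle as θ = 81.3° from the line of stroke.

32.8

ω = 629.2 rad/s
For an in-line slider-crank, x = r cosθ + √(L² − r² sin²θ), so v = −rω sinθ·[1 + r cosθ/√(L² − r² sin²θ)].
With r = 0.0498 m, L = 0.1394 m, θ = 81.3°: √(L² − r² sin²θ) = 0.13042 m.
v = −0.0498·629.2·0.98849·[1 + 0.0498·0.15126/0.13042] = -32.763 m/s.
|v| = 32.763 m/s.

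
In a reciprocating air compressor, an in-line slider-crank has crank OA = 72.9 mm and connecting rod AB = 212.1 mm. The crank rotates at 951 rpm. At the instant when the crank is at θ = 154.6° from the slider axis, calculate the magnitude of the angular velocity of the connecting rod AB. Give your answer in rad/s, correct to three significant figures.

ω = 99.59 rad/s (converted from 951 rpm).
The rod makes angle φ with the slider axis where L sinφ = r sinθ; differentiating, L cosφ·φ̇ = r ω cosθ.
L cosφ = √(L² − r² sin²θ) = 0.20978 m.
|ω_rod| = r ω |cosθ| / √(L² − r² sin²θ) = 0.0729·99.59·0.90334/0.20978 = 31.262 rad/s.

31.3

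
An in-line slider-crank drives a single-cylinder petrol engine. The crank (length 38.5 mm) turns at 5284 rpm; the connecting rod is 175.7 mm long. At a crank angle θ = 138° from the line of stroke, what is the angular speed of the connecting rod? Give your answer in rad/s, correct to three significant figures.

91.1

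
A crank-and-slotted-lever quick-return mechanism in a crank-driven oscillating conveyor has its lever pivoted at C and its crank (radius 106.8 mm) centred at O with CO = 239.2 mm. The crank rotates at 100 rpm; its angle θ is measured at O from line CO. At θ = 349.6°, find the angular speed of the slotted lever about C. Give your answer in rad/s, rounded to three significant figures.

ω = 10.47 rad/s (from 100 rpm).
Crank pin A relative to C: A = (d + r cosθ, r sinθ); lever angle φ = atan2(r sinθ, d + r cosθ).
Differentiating tanφ: φ̇ = rω(d cosθ + r)/(d² + r² + 2dr cosθ).
d² + r² + 2dr cosθ = |CA|² = 0.118877 m²;  d cosθ + r = +0.34207 m.
|ω_lever| = |0.1068·10.47·+0.34207| / 0.118877 = 3.2182 rad/s.

3.22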